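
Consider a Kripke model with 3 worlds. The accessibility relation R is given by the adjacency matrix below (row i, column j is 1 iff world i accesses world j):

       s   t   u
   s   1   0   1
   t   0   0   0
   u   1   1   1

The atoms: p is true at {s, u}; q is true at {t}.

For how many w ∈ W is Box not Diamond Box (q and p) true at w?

1

s: successors {s, u}; not Diamond Box (q and p) there: s:T, u:F. ✗
t: no successors, so Box not Diamond Box (q and p) holds vacuously. ✓
u: successors {s, t, u}; not Diamond Box (q and p) there: s:T, t:T, u:F. ✗
Satisfying worlds: {t}.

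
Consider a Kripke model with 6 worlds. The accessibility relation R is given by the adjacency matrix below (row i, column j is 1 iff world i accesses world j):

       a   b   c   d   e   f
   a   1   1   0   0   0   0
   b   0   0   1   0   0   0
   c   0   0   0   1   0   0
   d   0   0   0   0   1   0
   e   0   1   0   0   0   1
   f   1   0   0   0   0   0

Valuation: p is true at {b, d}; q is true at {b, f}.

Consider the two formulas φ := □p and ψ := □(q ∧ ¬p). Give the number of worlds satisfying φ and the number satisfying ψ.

For □p:
a: successors {a, b}; p there: a:F, b:T. ✗
b: successors {c}; p there: c:F. ✗
c: successors {d}; p there: d:T. ✓
d: successors {e}; p there: e:F. ✗
e: successors {b, f}; p there: b:T, f:F. ✗
f: successors {a}; p there: a:F. ✗
— 1 world.
For □(q ∧ ¬p):
a: successors {a, b}; q ∧ ¬p there: a:F, b:F. ✗
b: successors {c}; q ∧ ¬p there: c:F. ✗
c: successors {d}; q ∧ ¬p there: d:F. ✗
d: successors {e}; q ∧ ¬p there: e:F. ✗
e: successors {b, f}; q ∧ ¬p there: b:F, f:T. ✗
f: successors {a}; q ∧ ¬p there: a:F. ✗
— 0 worlds.

1 and 0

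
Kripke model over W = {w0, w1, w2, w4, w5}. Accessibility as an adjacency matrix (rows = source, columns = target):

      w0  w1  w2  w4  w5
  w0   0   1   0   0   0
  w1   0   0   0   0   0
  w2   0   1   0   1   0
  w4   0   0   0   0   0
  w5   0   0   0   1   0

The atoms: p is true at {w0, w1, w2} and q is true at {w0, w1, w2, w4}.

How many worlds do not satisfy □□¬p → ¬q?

w0: □□¬p is T, ¬q is F. ✗
w1: □□¬p is T, ¬q is F. ✗
w2: □□¬p is T, ¬q is F. ✗
w4: □□¬p is T, ¬q is F. ✗
w5: □□¬p is T, ¬q is T. ✓
Satisfying worlds: {w5}.
So □□¬p → ¬q fails at the other 4 worlds.

4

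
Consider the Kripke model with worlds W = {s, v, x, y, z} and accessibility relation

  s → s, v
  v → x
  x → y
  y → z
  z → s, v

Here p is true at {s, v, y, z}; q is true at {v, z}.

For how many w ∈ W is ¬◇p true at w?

1

s: ◇p is T. ✗
v: ◇p is F. ✓
x: ◇p is T. ✗
y: ◇p is T. ✗
z: ◇p is T. ✗
Satisfying worlds: {v}.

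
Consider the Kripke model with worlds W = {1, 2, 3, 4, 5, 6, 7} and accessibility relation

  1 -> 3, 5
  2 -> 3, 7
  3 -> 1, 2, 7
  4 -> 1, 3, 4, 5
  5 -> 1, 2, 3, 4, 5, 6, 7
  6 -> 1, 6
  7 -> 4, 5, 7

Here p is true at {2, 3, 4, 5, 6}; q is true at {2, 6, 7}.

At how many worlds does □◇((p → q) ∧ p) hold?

1: successors {3, 5}; ◇((p → q) ∧ p) there: 3:T, 5:T. ✓
2: successors {3, 7}; ◇((p → q) ∧ p) there: 3:T, 7:F. ✗
3: successors {1, 2, 7}; ◇((p → q) ∧ p) there: 1:F, 2:F, 7:F. ✗
4: successors {1, 3, 4, 5}; ◇((p → q) ∧ p) there: 1:F, 3:T, 4:F, 5:T. ✗
5: successors {1, 2, 3, 4, 5, 6, 7}; ◇((p → q) ∧ p) there: 1:F, 2:F, 3:T, 4:F, 5:T, 6:T, 7:F. ✗
6: successors {1, 6}; ◇((p → q) ∧ p) there: 1:F, 6:T. ✗
7: successors {4, 5, 7}; ◇((p → q) ∧ p) there: 4:F, 5:T, 7:F. ✗
Satisfying worlds: {1}.

1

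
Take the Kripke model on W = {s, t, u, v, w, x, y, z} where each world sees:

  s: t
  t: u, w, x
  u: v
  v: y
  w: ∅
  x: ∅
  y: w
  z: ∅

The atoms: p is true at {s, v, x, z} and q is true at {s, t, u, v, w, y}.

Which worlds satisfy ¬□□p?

{s, u, v}

s: □□p is F. ✓
t: □□p is T. ✗
u: □□p is F. ✓
v: □□p is F. ✓
w: □□p is T. ✗
x: □□p is T. ✗
y: □□p is T. ✗
z: □□p is T. ✗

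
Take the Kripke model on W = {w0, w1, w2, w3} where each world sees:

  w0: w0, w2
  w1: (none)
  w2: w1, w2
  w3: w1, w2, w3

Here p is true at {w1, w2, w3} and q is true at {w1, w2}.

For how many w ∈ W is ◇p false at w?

w0: successors {w0, w2}; p there: w0:F, w2:T. ✓
w1: no successors, so ◇p fails. ✗
w2: successors {w1, w2}; p there: w1:T, w2:T. ✓
w3: successors {w1, w2, w3}; p there: w1:T, w2:T, w3:T. ✓
Satisfying worlds: {w0, w2, w3}.
So ◇p fails at the other 1 world.

1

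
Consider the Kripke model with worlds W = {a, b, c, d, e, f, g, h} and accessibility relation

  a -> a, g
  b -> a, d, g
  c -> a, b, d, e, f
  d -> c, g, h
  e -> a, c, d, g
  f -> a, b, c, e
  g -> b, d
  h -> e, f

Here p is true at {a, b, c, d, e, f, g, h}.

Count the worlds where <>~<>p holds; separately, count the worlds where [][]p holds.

0 and 8

For <>~<>p:
a: successors {a, g}; ~<>p there: a:F, g:F. ✗
b: successors {a, d, g}; ~<>p there: a:F, d:F, g:F. ✗
c: successors {a, b, d, e, f}; ~<>p there: a:F, b:F, d:F, e:F, f:F. ✗
d: successors {c, g, h}; ~<>p there: c:F, g:F, h:F. ✗
e: successors {a, c, d, g}; ~<>p there: a:F, c:F, d:F, g:F. ✗
f: successors {a, b, c, e}; ~<>p there: a:F, b:F, c:F, e:F. ✗
g: successors {b, d}; ~<>p there: b:F, d:F. ✗
h: successors {e, f}; ~<>p there: e:F, f:F. ✗
— 0 worlds.
For [][]p:
a: successors {a, g}; []p there: a:T, g:T. ✓
b: successors {a, d, g}; []p there: a:T, d:T, g:T. ✓
c: successors {a, b, d, e, f}; []p there: a:T, b:T, d:T, e:T, f:T. ✓
d: successors {c, g, h}; []p there: c:T, g:T, h:T. ✓
e: successors {a, c, d, g}; []p there: a:T, c:T, d:T, g:T. ✓
f: successors {a, b, c, e}; []p there: a:T, b:T, c:T, e:T. ✓
g: successors {b, d}; []p there: b:T, d:T. ✓
h: successors {e, f}; []p there: e:T, f:T. ✓
— 8 worlds.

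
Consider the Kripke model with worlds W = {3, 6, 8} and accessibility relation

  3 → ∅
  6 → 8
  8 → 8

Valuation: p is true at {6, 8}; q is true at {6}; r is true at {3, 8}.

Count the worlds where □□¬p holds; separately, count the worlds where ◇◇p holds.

For □□¬p:
3: no successors, so □□¬p holds vacuously. ✓
6: successors {8}; □¬p there: 8:F. ✗
8: successors {8}; □¬p there: 8:F. ✗
— 1 world.
For ◇◇p:
3: no successors, so ◇◇p fails. ✗
6: successors {8}; ◇p there: 8:T. ✓
8: successors {8}; ◇p there: 8:T. ✓
— 2 worlds.

1 and 2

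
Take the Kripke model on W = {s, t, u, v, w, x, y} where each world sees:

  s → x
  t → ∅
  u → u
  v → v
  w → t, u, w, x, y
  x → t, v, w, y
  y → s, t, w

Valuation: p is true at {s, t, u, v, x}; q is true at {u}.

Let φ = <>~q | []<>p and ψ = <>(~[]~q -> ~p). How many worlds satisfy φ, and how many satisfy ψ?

7 and 5

For <>~q | []<>p:
s: <>~q is T, []<>p is T. ✓
t: <>~q is F, []<>p is T. ✓
u: <>~q is F, []<>p is T. ✓
v: <>~q is T, []<>p is T. ✓
w: <>~q is T, []<>p is F. ✓
x: <>~q is T, []<>p is F. ✓
y: <>~q is T, []<>p is F. ✓
— 7 worlds.
For <>(~[]~q -> ~p):
s: successors {x}; ~[]~q -> ~p there: x:T. ✓
t: no successors, so <>(~[]~q -> ~p) fails. ✗
u: successors {u}; ~[]~q -> ~p there: u:F. ✗
v: successors {v}; ~[]~q -> ~p there: v:T. ✓
w: successors {t, u, w, x, y}; ~[]~q -> ~p there: t:T, u:F, w:T, x:T, y:T. ✓
x: successors {t, v, w, y}; ~[]~q -> ~p there: t:T, v:T, w:T, y:T. ✓
y: successors {s, t, w}; ~[]~q -> ~p there: s:T, t:T, w:T. ✓
— 5 worlds.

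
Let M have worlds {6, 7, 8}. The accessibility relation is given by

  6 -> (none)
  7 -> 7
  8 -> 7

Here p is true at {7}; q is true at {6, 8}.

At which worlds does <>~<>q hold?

{7, 8}

6: no successors, so <>~<>q fails. ✗
7: successors {7}; ~<>q there: 7:T. ✓
8: successors {7}; ~<>q there: 7:T. ✓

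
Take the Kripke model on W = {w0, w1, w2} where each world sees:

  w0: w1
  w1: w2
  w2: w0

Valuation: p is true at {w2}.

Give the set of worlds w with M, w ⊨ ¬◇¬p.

{w1}

w0: ◇¬p is T. ✗
w1: ◇¬p is F. ✓
w2: ◇¬p is T. ✗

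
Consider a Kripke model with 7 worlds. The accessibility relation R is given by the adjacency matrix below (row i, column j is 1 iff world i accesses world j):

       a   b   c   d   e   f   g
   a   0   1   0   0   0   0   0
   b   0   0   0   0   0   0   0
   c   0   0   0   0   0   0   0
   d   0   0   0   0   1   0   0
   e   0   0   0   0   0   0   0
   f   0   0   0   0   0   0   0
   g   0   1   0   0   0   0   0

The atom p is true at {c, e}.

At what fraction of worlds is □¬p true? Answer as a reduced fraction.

a: successors {b}; ¬p there: b:T. ✓
b: no successors, so □¬p holds vacuously. ✓
c: no successors, so □¬p holds vacuously. ✓
d: successors {e}; ¬p there: e:F. ✗
e: no successors, so □¬p holds vacuously. ✓
f: no successors, so □¬p holds vacuously. ✓
g: successors {b}; ¬p there: b:T. ✓
That's 6 of 7 worlds, so 6/7.

6/7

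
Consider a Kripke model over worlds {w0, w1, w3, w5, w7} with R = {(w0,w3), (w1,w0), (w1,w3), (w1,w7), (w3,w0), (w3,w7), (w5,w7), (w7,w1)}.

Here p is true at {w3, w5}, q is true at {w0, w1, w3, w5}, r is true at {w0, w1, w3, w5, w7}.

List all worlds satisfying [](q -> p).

w0: successors {w3}; q -> p there: w3:T. ✓
w1: successors {w0, w3, w7}; q -> p there: w0:F, w3:T, w7:T. ✗
w3: successors {w0, w7}; q -> p there: w0:F, w7:T. ✗
w5: successors {w7}; q -> p there: w7:T. ✓
w7: successors {w1}; q -> p there: w1:F. ✗

{w0, w5}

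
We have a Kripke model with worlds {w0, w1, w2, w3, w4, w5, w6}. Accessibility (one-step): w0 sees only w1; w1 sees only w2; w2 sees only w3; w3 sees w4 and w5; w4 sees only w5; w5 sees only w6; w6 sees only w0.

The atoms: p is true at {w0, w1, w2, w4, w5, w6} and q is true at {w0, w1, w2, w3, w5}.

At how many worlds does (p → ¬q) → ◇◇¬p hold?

w0: p → ¬q is F, ◇◇¬p is F. ✓
w1: p → ¬q is F, ◇◇¬p is T. ✓
w2: p → ¬q is F, ◇◇¬p is F. ✓
w3: p → ¬q is T, ◇◇¬p is F. ✗
w4: p → ¬q is T, ◇◇¬p is F. ✗
w5: p → ¬q is F, ◇◇¬p is F. ✓
w6: p → ¬q is T, ◇◇¬p is F. ✗
Satisfying worlds: {w0, w1, w2, w5}.

4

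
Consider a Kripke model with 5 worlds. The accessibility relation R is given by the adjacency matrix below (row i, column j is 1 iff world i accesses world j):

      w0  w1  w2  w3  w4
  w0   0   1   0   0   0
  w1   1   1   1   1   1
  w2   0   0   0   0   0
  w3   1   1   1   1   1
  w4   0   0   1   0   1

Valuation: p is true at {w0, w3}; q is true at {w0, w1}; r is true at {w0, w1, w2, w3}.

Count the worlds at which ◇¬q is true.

3

w0: successors {w1}; ¬q there: w1:F. ✗
w1: successors {w0, w1, w2, w3, w4}; ¬q there: w0:F, w1:F, w2:T, w3:T, w4:T. ✓
w2: no successors, so ◇¬q fails. ✗
w3: successors {w0, w1, w2, w3, w4}; ¬q there: w0:F, w1:F, w2:T, w3:T, w4:T. ✓
w4: successors {w2, w4}; ¬q there: w2:T, w4:T. ✓
Satisfying worlds: {w1, w3, w4}.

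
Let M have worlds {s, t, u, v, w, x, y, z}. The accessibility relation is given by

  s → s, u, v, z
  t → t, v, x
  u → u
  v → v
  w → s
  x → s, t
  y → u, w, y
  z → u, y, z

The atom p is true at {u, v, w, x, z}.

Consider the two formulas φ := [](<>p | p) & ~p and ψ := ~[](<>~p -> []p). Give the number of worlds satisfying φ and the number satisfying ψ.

For [](<>p | p) & ~p:
s: [](<>p | p) is T, ~p is T. ✓
t: [](<>p | p) is T, ~p is T. ✓
u: [](<>p | p) is T, ~p is F. ✗
v: [](<>p | p) is T, ~p is F. ✗
w: [](<>p | p) is T, ~p is F. ✗
x: [](<>p | p) is T, ~p is F. ✗
y: [](<>p | p) is T, ~p is T. ✓
z: [](<>p | p) is T, ~p is F. ✗
— 3 worlds.
For ~[](<>~p -> []p):
s: [](<>~p -> []p) is F. ✓
t: [](<>~p -> []p) is F. ✓
u: [](<>~p -> []p) is T. ✗
v: [](<>~p -> []p) is T. ✗
w: [](<>~p -> []p) is F. ✓
x: [](<>~p -> []p) is F. ✓
y: [](<>~p -> []p) is F. ✓
z: [](<>~p -> []p) is F. ✓
— 6 worlds.

3 and 6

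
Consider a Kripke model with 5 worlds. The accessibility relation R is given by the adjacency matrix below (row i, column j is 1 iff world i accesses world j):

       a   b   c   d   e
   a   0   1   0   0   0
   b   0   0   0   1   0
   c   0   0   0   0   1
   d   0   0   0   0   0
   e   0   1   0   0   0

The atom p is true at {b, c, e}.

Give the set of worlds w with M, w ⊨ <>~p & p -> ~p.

a: <>~p & p is F, ~p is T. ✓
b: <>~p & p is T, ~p is F. ✗
c: <>~p & p is F, ~p is F. ✓
d: <>~p & p is F, ~p is T. ✓
e: <>~p & p is F, ~p is F. ✓

{a, c, d, e}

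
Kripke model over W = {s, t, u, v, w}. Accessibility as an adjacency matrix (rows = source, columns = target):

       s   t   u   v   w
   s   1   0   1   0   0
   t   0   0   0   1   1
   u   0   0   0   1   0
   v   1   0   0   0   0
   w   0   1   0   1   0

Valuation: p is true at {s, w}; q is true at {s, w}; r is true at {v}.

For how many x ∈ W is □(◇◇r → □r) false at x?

4

s: successors {s, u}; ◇◇r → □r there: s:F, u:T. ✗
t: successors {v, w}; ◇◇r → □r there: v:T, w:F. ✗
u: successors {v}; ◇◇r → □r there: v:T. ✓
v: successors {s}; ◇◇r → □r there: s:F. ✗
w: successors {t, v}; ◇◇r → □r there: t:F, v:T. ✗
Satisfying worlds: {u}.
So □(◇◇r → □r) fails at the other 4 worlds.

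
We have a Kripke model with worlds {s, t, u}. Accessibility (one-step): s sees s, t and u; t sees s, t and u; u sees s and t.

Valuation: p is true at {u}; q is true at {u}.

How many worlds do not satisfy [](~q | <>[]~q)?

s: successors {s, t, u}; ~q | <>[]~q there: s:T, t:T, u:F. ✗
t: successors {s, t, u}; ~q | <>[]~q there: s:T, t:T, u:F. ✗
u: successors {s, t}; ~q | <>[]~q there: s:T, t:T. ✓
Satisfying worlds: {u}.
So [](~q | <>[]~q) fails at the other 2 worlds.

2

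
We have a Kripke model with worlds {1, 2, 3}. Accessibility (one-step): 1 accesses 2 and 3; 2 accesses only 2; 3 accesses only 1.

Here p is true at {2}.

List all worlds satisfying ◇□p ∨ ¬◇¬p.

1: ◇□p is T, ¬◇¬p is F. ✓
2: ◇□p is T, ¬◇¬p is T. ✓
3: ◇□p is F, ¬◇¬p is F. ✗

{1, 2}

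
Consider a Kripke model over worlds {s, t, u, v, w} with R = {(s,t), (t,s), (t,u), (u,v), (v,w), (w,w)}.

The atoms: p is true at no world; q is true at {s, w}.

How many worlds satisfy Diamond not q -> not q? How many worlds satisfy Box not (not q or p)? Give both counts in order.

4 and 2

For Diamond not q -> not q:
s: Diamond not q is T, not q is F. ✗
t: Diamond not q is T, not q is T. ✓
u: Diamond not q is T, not q is T. ✓
v: Diamond not q is F, not q is T. ✓
w: Diamond not q is F, not q is F. ✓
— 4 worlds.
For Box not (not q or p):
s: successors {t}; not (not q or p) there: t:F. ✗
t: successors {s, u}; not (not q or p) there: s:T, u:F. ✗
u: successors {v}; not (not q or p) there: v:F. ✗
v: successors {w}; not (not q or p) there: w:T. ✓
w: successors {w}; not (not q or p) there: w:T. ✓
— 2 worlds.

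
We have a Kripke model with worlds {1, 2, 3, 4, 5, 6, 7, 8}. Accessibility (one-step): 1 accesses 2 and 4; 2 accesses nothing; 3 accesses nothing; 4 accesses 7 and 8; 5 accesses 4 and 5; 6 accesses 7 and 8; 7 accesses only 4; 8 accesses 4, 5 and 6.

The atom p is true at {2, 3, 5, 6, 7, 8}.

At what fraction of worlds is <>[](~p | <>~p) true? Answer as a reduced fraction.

1: successors {2, 4}; [](~p | <>~p) there: 2:T, 4:T. ✓
2: no successors, so <>[](~p | <>~p) fails. ✗
3: no successors, so <>[](~p | <>~p) fails. ✗
4: successors {7, 8}; [](~p | <>~p) there: 7:T, 8:F. ✓
5: successors {4, 5}; [](~p | <>~p) there: 4:T, 5:T. ✓
6: successors {7, 8}; [](~p | <>~p) there: 7:T, 8:F. ✓
7: successors {4}; [](~p | <>~p) there: 4:T. ✓
8: successors {4, 5, 6}; [](~p | <>~p) there: 4:T, 5:T, 6:T. ✓
That's 6 of 8 worlds, so 6/8 = 3/4.

3/4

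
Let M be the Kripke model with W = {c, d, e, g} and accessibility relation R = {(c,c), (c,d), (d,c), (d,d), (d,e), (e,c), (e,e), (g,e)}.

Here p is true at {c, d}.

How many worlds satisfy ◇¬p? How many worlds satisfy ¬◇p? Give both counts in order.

For ◇¬p:
c: successors {c, d}; ¬p there: c:F, d:F. ✗
d: successors {c, d, e}; ¬p there: c:F, d:F, e:T. ✓
e: successors {c, e}; ¬p there: c:F, e:T. ✓
g: successors {e}; ¬p there: e:T. ✓
— 3 worlds.
For ¬◇p:
c: ◇p is T. ✗
d: ◇p is T. ✗
e: ◇p is T. ✗
g: ◇p is F. ✓
— 1 world.

3 and 1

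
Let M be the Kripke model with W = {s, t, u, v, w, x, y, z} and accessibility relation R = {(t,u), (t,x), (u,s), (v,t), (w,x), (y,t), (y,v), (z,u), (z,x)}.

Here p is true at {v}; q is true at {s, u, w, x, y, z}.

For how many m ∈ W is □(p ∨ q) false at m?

2

s: no successors, so □(p ∨ q) holds vacuously. ✓
t: successors {u, x}; p ∨ q there: u:T, x:T. ✓
u: successors {s}; p ∨ q there: s:T. ✓
v: successors {t}; p ∨ q there: t:F. ✗
w: successors {x}; p ∨ q there: x:T. ✓
x: no successors, so □(p ∨ q) holds vacuously. ✓
y: successors {t, v}; p ∨ q there: t:F, v:T. ✗
z: successors {u, x}; p ∨ q there: u:T, x:T. ✓
Satisfying worlds: {s, t, u, w, x, z}.
So □(p ∨ q) fails at the other 2 worlds.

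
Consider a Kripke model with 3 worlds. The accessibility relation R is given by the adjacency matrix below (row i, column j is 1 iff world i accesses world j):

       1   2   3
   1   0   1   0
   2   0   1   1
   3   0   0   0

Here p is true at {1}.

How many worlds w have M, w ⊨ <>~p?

2

1: successors {2}; ~p there: 2:T. ✓
2: successors {2, 3}; ~p there: 2:T, 3:T. ✓
3: no successors, so <>~p fails. ✗
Satisfying worlds: {1, 2}.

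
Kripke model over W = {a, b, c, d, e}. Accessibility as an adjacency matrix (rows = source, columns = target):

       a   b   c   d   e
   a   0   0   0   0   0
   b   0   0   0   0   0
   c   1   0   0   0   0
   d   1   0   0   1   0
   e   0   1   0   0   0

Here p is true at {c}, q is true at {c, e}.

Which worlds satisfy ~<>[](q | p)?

{a, b}

a: <>[](q | p) is F. ✓
b: <>[](q | p) is F. ✓
c: <>[](q | p) is T. ✗
d: <>[](q | p) is T. ✗
e: <>[](q | p) is T. ✗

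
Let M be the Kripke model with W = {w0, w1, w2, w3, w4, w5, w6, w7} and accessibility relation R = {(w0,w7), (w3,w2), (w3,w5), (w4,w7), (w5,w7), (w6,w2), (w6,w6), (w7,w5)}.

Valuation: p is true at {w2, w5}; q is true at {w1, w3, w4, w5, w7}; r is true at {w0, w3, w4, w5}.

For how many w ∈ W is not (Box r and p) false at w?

1

w0: Box r and p is F. ✓
w1: Box r and p is F. ✓
w2: Box r and p is T. ✗
w3: Box r and p is F. ✓
w4: Box r and p is F. ✓
w5: Box r and p is F. ✓
w6: Box r and p is F. ✓
w7: Box r and p is F. ✓
Satisfying worlds: {w0, w1, w3, w4, w5, w6, w7}.
So not (Box r and p) fails at the other 1 world.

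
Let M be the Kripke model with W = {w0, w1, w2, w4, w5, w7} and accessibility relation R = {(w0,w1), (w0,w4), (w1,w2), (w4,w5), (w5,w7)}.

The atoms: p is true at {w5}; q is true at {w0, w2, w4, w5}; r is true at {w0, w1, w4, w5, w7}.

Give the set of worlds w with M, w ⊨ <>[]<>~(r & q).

{w0, w1, w5}

w0: successors {w1, w4}; []<>~(r & q) there: w1:F, w4:T. ✓
w1: successors {w2}; []<>~(r & q) there: w2:T. ✓
w2: no successors, so <>[]<>~(r & q) fails. ✗
w4: successors {w5}; []<>~(r & q) there: w5:F. ✗
w5: successors {w7}; []<>~(r & q) there: w7:T. ✓
w7: no successors, so <>[]<>~(r & q) fails. ✗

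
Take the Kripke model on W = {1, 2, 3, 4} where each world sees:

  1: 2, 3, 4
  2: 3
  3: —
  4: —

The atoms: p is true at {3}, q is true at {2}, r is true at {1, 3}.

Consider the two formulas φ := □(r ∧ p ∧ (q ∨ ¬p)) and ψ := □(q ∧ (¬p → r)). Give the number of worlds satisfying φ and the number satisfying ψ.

For □(r ∧ p ∧ (q ∨ ¬p)):
1: successors {2, 3, 4}; r ∧ p ∧ (q ∨ ¬p) there: 2:F, 3:F, 4:F. ✗
2: successors {3}; r ∧ p ∧ (q ∨ ¬p) there: 3:F. ✗
3: no successors, so □(r ∧ p ∧ (q ∨ ¬p)) holds vacuously. ✓
4: no successors, so □(r ∧ p ∧ (q ∨ ¬p)) holds vacuously. ✓
— 2 worlds.
For □(q ∧ (¬p → r)):
1: successors {2, 3, 4}; q ∧ (¬p → r) there: 2:F, 3:F, 4:F. ✗
2: successors {3}; q ∧ (¬p → r) there: 3:F. ✗
3: no successors, so □(q ∧ (¬p → r)) holds vacuously. ✓
4: no successors, so □(q ∧ (¬p → r)) holds vacuously. ✓
— 2 worlds.

2 and 2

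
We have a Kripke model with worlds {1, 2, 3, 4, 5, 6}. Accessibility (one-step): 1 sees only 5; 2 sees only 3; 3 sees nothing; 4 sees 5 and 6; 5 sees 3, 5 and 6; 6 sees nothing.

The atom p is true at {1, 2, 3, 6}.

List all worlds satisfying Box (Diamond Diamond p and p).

{3, 6}

1: successors {5}; Diamond Diamond p and p there: 5:F. ✗
2: successors {3}; Diamond Diamond p and p there: 3:F. ✗
3: no successors, so Box (Diamond Diamond p and p) holds vacuously. ✓
4: successors {5, 6}; Diamond Diamond p and p there: 5:F, 6:F. ✗
5: successors {3, 5, 6}; Diamond Diamond p and p there: 3:F, 5:F, 6:F. ✗
6: no successors, so Box (Diamond Diamond p and p) holds vacuously. ✓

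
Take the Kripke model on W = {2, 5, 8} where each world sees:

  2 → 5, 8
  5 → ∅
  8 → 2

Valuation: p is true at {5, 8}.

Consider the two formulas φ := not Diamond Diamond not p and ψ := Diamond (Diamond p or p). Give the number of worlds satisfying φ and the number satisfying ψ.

2 and 2

For not Diamond Diamond not p:
2: Diamond Diamond not p is T. ✗
5: Diamond Diamond not p is F. ✓
8: Diamond Diamond not p is F. ✓
— 2 worlds.
For Diamond (Diamond p or p):
2: successors {5, 8}; Diamond p or p there: 5:T, 8:T. ✓
5: no successors, so Diamond (Diamond p or p) fails. ✗
8: successors {2}; Diamond p or p there: 2:T. ✓
— 2 worlds.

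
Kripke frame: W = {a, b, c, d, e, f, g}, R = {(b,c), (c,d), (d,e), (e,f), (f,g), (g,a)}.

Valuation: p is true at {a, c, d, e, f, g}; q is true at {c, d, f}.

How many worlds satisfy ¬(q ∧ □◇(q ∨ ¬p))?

6

a: q ∧ □◇(q ∨ ¬p) is F. ✓
b: q ∧ □◇(q ∨ ¬p) is F. ✓
c: q ∧ □◇(q ∨ ¬p) is F. ✓
d: q ∧ □◇(q ∨ ¬p) is T. ✗
e: q ∧ □◇(q ∨ ¬p) is F. ✓
f: q ∧ □◇(q ∨ ¬p) is F. ✓
g: q ∧ □◇(q ∨ ¬p) is F. ✓
Satisfying worlds: {a, b, c, e, f, g}.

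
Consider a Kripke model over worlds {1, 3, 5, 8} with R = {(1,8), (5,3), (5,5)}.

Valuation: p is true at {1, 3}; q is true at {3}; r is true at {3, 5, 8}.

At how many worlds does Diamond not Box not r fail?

3

1: successors {8}; not Box not r there: 8:F. ✗
3: no successors, so Diamond not Box not r fails. ✗
5: successors {3, 5}; not Box not r there: 3:F, 5:T. ✓
8: no successors, so Diamond not Box not r fails. ✗
Satisfying worlds: {5}.
So Diamond not Box not r fails at the other 3 worlds.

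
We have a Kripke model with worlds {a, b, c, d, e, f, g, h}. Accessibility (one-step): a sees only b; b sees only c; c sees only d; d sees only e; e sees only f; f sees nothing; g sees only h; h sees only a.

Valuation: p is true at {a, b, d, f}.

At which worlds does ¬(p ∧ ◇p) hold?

{b, c, d, e, f, g, h}

a: p ∧ ◇p is T. ✗
b: p ∧ ◇p is F. ✓
c: p ∧ ◇p is F. ✓
d: p ∧ ◇p is F. ✓
e: p ∧ ◇p is F. ✓
f: p ∧ ◇p is F. ✓
g: p ∧ ◇p is F. ✓
h: p ∧ ◇p is F. ✓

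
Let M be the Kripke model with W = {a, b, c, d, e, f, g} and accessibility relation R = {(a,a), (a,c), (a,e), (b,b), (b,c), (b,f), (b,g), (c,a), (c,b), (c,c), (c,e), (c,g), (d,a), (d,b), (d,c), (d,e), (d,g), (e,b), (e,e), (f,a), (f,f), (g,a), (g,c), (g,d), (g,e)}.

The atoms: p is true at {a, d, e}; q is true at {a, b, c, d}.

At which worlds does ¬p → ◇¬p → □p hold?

a: ¬p is F, ◇¬p → □p is F. ✓
b: ¬p is T, ◇¬p → □p is F. ✗
c: ¬p is T, ◇¬p → □p is F. ✗
d: ¬p is F, ◇¬p → □p is F. ✓
e: ¬p is F, ◇¬p → □p is F. ✓
f: ¬p is T, ◇¬p → □p is F. ✗
g: ¬p is T, ◇¬p → □p is F. ✗

{a, d, e}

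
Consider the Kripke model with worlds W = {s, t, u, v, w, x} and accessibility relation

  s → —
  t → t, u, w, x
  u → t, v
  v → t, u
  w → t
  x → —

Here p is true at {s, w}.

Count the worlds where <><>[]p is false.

2

s: no successors, so <><>[]p fails. ✗
t: successors {t, u, w, x}; <>[]p there: t:T, u:F, w:F, x:F. ✓
u: successors {t, v}; <>[]p there: t:T, v:F. ✓
v: successors {t, u}; <>[]p there: t:T, u:F. ✓
w: successors {t}; <>[]p there: t:T. ✓
x: no successors, so <><>[]p fails. ✗
Satisfying worlds: {t, u, v, w}.
So <><>[]p fails at the other 2 worlds.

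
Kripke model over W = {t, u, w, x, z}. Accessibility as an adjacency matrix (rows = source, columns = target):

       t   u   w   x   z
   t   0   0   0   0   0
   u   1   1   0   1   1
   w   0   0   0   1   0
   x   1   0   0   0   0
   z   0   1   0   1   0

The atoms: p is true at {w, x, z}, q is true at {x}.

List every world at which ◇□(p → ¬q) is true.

{u, w, x, z}

t: no successors, so ◇□(p → ¬q) fails. ✗
u: successors {t, u, x, z}; □(p → ¬q) there: t:T, u:F, x:T, z:F. ✓
w: successors {x}; □(p → ¬q) there: x:T. ✓
x: successors {t}; □(p → ¬q) there: t:T. ✓
z: successors {u, x}; □(p → ¬q) there: u:F, x:T. ✓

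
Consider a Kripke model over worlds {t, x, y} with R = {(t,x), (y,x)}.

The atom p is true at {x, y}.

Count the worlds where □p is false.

t: successors {x}; p there: x:T. ✓
x: no successors, so □p holds vacuously. ✓
y: successors {x}; p there: x:T. ✓
Satisfying worlds: {t, x, y}.
So □p fails at the other 0 worlds.

0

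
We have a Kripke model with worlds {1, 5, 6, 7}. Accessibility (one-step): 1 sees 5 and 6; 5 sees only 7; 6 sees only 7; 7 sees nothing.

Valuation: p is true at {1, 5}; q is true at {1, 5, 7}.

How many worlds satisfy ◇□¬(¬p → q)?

2

1: successors {5, 6}; □¬(¬p → q) there: 5:F, 6:F. ✗
5: successors {7}; □¬(¬p → q) there: 7:T. ✓
6: successors {7}; □¬(¬p → q) there: 7:T. ✓
7: no successors, so ◇□¬(¬p → q) fails. ✗
Satisfying worlds: {5, 6}.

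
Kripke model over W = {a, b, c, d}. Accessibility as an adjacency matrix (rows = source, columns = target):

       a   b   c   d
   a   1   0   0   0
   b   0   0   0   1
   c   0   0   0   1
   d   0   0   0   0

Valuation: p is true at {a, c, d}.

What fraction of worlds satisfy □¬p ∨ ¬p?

1/2

a: □¬p is F, ¬p is F. ✗
b: □¬p is F, ¬p is T. ✓
c: □¬p is F, ¬p is F. ✗
d: □¬p is T, ¬p is F. ✓
That's 2 of 4 worlds, so 2/4 = 1/2.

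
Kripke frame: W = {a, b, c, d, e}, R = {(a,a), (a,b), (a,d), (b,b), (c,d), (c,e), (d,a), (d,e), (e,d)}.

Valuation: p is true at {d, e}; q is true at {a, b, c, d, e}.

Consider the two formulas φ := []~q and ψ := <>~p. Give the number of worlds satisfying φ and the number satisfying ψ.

For []~q:
a: successors {a, b, d}; ~q there: a:F, b:F, d:F. ✗
b: successors {b}; ~q there: b:F. ✗
c: successors {d, e}; ~q there: d:F, e:F. ✗
d: successors {a, e}; ~q there: a:F, e:F. ✗
e: successors {d}; ~q there: d:F. ✗
— 0 worlds.
For <>~p:
a: successors {a, b, d}; ~p there: a:T, b:T, d:F. ✓
b: successors {b}; ~p there: b:T. ✓
c: successors {d, e}; ~p there: d:F, e:F. ✗
d: successors {a, e}; ~p there: a:T, e:F. ✓
e: successors {d}; ~p there: d:F. ✗
— 3 worlds.

0 and 3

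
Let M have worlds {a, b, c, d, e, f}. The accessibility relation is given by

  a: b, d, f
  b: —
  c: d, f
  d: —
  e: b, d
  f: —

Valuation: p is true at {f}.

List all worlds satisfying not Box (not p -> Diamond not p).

{a, c, e}

a: Box (not p -> Diamond not p) is F. ✓
b: Box (not p -> Diamond not p) is T. ✗
c: Box (not p -> Diamond not p) is F. ✓
d: Box (not p -> Diamond not p) is T. ✗
e: Box (not p -> Diamond not p) is F. ✓
f: Box (not p -> Diamond not p) is T. ✗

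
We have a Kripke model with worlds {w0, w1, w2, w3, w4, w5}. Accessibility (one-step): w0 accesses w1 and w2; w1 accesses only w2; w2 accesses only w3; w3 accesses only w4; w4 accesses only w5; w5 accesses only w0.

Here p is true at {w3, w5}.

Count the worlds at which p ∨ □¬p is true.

w0: p is F, □¬p is T. ✓
w1: p is F, □¬p is T. ✓
w2: p is F, □¬p is F. ✗
w3: p is T, □¬p is T. ✓
w4: p is F, □¬p is F. ✗
w5: p is T, □¬p is T. ✓
Satisfying worlds: {w0, w1, w3, w5}.

4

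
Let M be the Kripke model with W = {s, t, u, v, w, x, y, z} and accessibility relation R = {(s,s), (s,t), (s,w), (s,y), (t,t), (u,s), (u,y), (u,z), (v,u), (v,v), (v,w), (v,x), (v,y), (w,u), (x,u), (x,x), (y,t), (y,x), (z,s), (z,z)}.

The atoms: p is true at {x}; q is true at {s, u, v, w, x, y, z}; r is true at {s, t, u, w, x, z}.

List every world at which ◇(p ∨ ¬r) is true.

{s, u, v, x, y}

s: successors {s, t, w, y}; p ∨ ¬r there: s:F, t:F, w:F, y:T. ✓
t: successors {t}; p ∨ ¬r there: t:F. ✗
u: successors {s, y, z}; p ∨ ¬r there: s:F, y:T, z:F. ✓
v: successors {u, v, w, x, y}; p ∨ ¬r there: u:F, v:T, w:F, x:T, y:T. ✓
w: successors {u}; p ∨ ¬r there: u:F. ✗
x: successors {u, x}; p ∨ ¬r there: u:F, x:T. ✓
y: successors {t, x}; p ∨ ¬r there: t:F, x:T. ✓
z: successors {s, z}; p ∨ ¬r there: s:F, z:F. ✗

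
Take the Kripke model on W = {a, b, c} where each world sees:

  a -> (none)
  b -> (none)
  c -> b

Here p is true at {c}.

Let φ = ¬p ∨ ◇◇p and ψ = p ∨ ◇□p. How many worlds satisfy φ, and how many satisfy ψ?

2 and 1

For ¬p ∨ ◇◇p:
a: ¬p is T, ◇◇p is F. ✓
b: ¬p is T, ◇◇p is F. ✓
c: ¬p is F, ◇◇p is F. ✗
— 2 worlds.
For p ∨ ◇□p:
a: p is F, ◇□p is F. ✗
b: p is F, ◇□p is F. ✗
c: p is T, ◇□p is T. ✓
— 1 world.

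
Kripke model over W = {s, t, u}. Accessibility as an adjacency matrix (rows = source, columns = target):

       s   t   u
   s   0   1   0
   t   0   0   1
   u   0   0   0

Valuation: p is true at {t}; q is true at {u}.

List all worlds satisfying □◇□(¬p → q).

{s, u}

s: successors {t}; ◇□(¬p → q) there: t:T. ✓
t: successors {u}; ◇□(¬p → q) there: u:F. ✗
u: no successors, so □◇□(¬p → q) holds vacuously. ✓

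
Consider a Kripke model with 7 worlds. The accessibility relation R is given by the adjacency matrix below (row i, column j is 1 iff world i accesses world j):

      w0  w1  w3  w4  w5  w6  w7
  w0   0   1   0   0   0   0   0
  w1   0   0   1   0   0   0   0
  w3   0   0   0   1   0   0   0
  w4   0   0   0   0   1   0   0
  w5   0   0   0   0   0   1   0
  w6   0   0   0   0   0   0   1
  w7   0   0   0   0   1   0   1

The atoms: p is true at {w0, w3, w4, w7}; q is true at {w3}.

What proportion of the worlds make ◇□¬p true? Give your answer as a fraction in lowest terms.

3/7

w0: successors {w1}; □¬p there: w1:F. ✗
w1: successors {w3}; □¬p there: w3:F. ✗
w3: successors {w4}; □¬p there: w4:T. ✓
w4: successors {w5}; □¬p there: w5:T. ✓
w5: successors {w6}; □¬p there: w6:F. ✗
w6: successors {w7}; □¬p there: w7:F. ✗
w7: successors {w5, w7}; □¬p there: w5:T, w7:F. ✓
That's 3 of 7 worlds, so 3/7.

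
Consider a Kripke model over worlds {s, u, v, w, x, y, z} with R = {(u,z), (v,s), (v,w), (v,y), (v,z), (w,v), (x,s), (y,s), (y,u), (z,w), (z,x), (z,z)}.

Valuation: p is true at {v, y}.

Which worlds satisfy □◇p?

s: no successors, so □◇p holds vacuously. ✓
u: successors {z}; ◇p there: z:F. ✗
v: successors {s, w, y, z}; ◇p there: s:F, w:T, y:F, z:F. ✗
w: successors {v}; ◇p there: v:T. ✓
x: successors {s}; ◇p there: s:F. ✗
y: successors {s, u}; ◇p there: s:F, u:F. ✗
z: successors {w, x, z}; ◇p there: w:T, x:F, z:F. ✗

{s, w}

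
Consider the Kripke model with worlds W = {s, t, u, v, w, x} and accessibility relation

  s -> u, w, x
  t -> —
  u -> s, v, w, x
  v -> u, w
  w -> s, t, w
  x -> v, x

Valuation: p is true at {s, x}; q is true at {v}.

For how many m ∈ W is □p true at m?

s: successors {u, w, x}; p there: u:F, w:F, x:T. ✗
t: no successors, so □p holds vacuously. ✓
u: successors {s, v, w, x}; p there: s:T, v:F, w:F, x:T. ✗
v: successors {u, w}; p there: u:F, w:F. ✗
w: successors {s, t, w}; p there: s:T, t:F, w:F. ✗
x: successors {v, x}; p there: v:F, x:T. ✗
Satisfying worlds: {t}.

1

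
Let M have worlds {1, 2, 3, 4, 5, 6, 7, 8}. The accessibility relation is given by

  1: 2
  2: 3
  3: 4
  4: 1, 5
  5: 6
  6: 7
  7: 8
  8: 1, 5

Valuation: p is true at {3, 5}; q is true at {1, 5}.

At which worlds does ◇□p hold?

{1}

1: successors {2}; □p there: 2:T. ✓
2: successors {3}; □p there: 3:F. ✗
3: successors {4}; □p there: 4:F. ✗
4: successors {1, 5}; □p there: 1:F, 5:F. ✗
5: successors {6}; □p there: 6:F. ✗
6: successors {7}; □p there: 7:F. ✗
7: successors {8}; □p there: 8:F. ✗
8: successors {1, 5}; □p there: 1:F, 5:F. ✗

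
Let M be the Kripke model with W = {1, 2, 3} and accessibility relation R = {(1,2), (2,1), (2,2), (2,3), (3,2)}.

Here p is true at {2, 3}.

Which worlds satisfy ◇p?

{1, 2, 3}

1: successors {2}; p there: 2:T. ✓
2: successors {1, 2, 3}; p there: 1:F, 2:T, 3:T. ✓
3: successors {2}; p there: 2:T. ✓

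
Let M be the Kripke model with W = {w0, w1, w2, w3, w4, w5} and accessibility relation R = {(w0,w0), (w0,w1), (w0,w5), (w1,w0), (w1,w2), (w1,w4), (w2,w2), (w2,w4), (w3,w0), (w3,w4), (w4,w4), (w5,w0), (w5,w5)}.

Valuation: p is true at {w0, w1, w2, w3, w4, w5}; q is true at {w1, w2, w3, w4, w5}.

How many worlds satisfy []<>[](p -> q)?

2

w0: successors {w0, w1, w5}; <>[](p -> q) there: w0:F, w1:T, w5:F. ✗
w1: successors {w0, w2, w4}; <>[](p -> q) there: w0:F, w2:T, w4:T. ✗
w2: successors {w2, w4}; <>[](p -> q) there: w2:T, w4:T. ✓
w3: successors {w0, w4}; <>[](p -> q) there: w0:F, w4:T. ✗
w4: successors {w4}; <>[](p -> q) there: w4:T. ✓
w5: successors {w0, w5}; <>[](p -> q) there: w0:F, w5:F. ✗
Satisfying worlds: {w2, w4}.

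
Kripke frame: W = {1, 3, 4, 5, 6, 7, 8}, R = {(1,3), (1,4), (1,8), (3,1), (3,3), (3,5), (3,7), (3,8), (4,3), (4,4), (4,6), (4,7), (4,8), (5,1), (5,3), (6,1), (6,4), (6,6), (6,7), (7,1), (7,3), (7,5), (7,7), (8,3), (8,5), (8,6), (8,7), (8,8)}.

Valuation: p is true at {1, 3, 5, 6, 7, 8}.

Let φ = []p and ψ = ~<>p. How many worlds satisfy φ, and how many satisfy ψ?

For []p:
1: successors {3, 4, 8}; p there: 3:T, 4:F, 8:T. ✗
3: successors {1, 3, 5, 7, 8}; p there: 1:T, 3:T, 5:T, 7:T, 8:T. ✓
4: successors {3, 4, 6, 7, 8}; p there: 3:T, 4:F, 6:T, 7:T, 8:T. ✗
5: successors {1, 3}; p there: 1:T, 3:T. ✓
6: successors {1, 4, 6, 7}; p there: 1:T, 4:F, 6:T, 7:T. ✗
7: successors {1, 3, 5, 7}; p there: 1:T, 3:T, 5:T, 7:T. ✓
8: successors {3, 5, 6, 7, 8}; p there: 3:T, 5:T, 6:T, 7:T, 8:T. ✓
— 4 worlds.
For ~<>p:
1: <>p is T. ✗
3: <>p is T. ✗
4: <>p is T. ✗
5: <>p is T. ✗
6: <>p is T. ✗
7: <>p is T. ✗
8: <>p is T. ✗
— 0 worlds.

4 and 0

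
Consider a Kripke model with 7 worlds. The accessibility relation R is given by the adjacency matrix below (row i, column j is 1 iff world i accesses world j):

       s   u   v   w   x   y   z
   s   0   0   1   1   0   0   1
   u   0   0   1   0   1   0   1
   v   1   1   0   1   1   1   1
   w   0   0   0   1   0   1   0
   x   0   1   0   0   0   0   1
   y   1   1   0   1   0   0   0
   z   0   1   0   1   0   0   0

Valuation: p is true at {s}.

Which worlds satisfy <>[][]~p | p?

s: <>[][]~p is T, p is T. ✓
u: <>[][]~p is T, p is F. ✓
v: <>[][]~p is T, p is F. ✓
w: <>[][]~p is T, p is F. ✓
x: <>[][]~p is T, p is F. ✓
y: <>[][]~p is F, p is F. ✗
z: <>[][]~p is F, p is F. ✗

{s, u, v, w, x}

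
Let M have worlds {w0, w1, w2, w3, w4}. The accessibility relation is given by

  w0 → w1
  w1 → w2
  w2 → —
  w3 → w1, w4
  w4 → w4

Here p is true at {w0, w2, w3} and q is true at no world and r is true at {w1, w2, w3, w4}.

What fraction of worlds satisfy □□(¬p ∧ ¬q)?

w0: successors {w1}; □(¬p ∧ ¬q) there: w1:F. ✗
w1: successors {w2}; □(¬p ∧ ¬q) there: w2:T. ✓
w2: no successors, so □□(¬p ∧ ¬q) holds vacuously. ✓
w3: successors {w1, w4}; □(¬p ∧ ¬q) there: w1:F, w4:T. ✗
w4: successors {w4}; □(¬p ∧ ¬q) there: w4:T. ✓
That's 3 of 5 worlds, so 3/5.

3/5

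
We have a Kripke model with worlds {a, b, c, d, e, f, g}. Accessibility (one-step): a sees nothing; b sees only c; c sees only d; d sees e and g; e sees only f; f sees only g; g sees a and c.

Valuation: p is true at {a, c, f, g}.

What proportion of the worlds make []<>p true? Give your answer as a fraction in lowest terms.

a: no successors, so []<>p holds vacuously. ✓
b: successors {c}; <>p there: c:F. ✗
c: successors {d}; <>p there: d:T. ✓
d: successors {e, g}; <>p there: e:T, g:T. ✓
e: successors {f}; <>p there: f:T. ✓
f: successors {g}; <>p there: g:T. ✓
g: successors {a, c}; <>p there: a:F, c:F. ✗
That's 5 of 7 worlds, so 5/7.

5/7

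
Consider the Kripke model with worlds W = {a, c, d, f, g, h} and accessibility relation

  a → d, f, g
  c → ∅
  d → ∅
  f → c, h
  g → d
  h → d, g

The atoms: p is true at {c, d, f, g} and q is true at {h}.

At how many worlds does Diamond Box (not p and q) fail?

a: successors {d, f, g}; Box (not p and q) there: d:T, f:F, g:F. ✓
c: no successors, so Diamond Box (not p and q) fails. ✗
d: no successors, so Diamond Box (not p and q) fails. ✗
f: successors {c, h}; Box (not p and q) there: c:T, h:F. ✓
g: successors {d}; Box (not p and q) there: d:T. ✓
h: successors {d, g}; Box (not p and q) there: d:T, g:F. ✓
Satisfying worlds: {a, f, g, h}.
So Diamond Box (not p and q) fails at the other 2 worlds.

2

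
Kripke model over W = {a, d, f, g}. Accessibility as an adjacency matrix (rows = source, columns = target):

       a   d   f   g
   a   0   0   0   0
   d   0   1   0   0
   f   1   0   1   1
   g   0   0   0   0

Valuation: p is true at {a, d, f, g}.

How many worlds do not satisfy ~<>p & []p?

2

a: ~<>p is T, []p is T. ✓
d: ~<>p is F, []p is T. ✗
f: ~<>p is F, []p is T. ✗
g: ~<>p is T, []p is T. ✓
Satisfying worlds: {a, g}.
So ~<>p & []p fails at the other 2 worlds.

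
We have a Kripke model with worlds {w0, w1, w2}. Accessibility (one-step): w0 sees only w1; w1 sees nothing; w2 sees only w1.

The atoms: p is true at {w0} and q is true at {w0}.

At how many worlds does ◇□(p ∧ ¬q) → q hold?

2

w0: ◇□(p ∧ ¬q) is T, q is T. ✓
w1: ◇□(p ∧ ¬q) is F, q is F. ✓
w2: ◇□(p ∧ ¬q) is T, q is F. ✗
Satisfying worlds: {w0, w1}.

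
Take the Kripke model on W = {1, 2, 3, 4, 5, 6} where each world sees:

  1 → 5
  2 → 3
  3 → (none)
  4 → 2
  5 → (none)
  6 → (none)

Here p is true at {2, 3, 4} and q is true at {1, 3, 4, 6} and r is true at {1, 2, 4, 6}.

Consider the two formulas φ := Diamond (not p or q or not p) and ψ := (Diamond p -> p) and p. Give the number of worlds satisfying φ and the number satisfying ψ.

2 and 3

For Diamond (not p or q or not p):
1: successors {5}; not p or q or not p there: 5:T. ✓
2: successors {3}; not p or q or not p there: 3:T. ✓
3: no successors, so Diamond (not p or q or not p) fails. ✗
4: successors {2}; not p or q or not p there: 2:F. ✗
5: no successors, so Diamond (not p or q or not p) fails. ✗
6: no successors, so Diamond (not p or q or not p) fails. ✗
— 2 worlds.
For (Diamond p -> p) and p:
1: Diamond p -> p is T, p is F. ✗
2: Diamond p -> p is T, p is T. ✓
3: Diamond p -> p is T, p is T. ✓
4: Diamond p -> p is T, p is T. ✓
5: Diamond p -> p is T, p is F. ✗
6: Diamond p -> p is T, p is F. ✗
— 3 worlds.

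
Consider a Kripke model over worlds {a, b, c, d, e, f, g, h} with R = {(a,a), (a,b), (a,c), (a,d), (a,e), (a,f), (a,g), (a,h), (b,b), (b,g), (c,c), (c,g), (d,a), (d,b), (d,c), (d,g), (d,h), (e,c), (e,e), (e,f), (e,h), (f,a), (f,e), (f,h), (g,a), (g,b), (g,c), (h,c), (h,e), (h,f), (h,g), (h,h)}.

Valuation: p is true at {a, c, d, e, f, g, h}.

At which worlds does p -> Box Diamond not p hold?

{b}

a: p is T, Box Diamond not p is F. ✗
b: p is F, Box Diamond not p is T. ✓
c: p is T, Box Diamond not p is F. ✗
d: p is T, Box Diamond not p is F. ✗
e: p is T, Box Diamond not p is F. ✗
f: p is T, Box Diamond not p is F. ✗
g: p is T, Box Diamond not p is F. ✗
h: p is T, Box Diamond not p is F. ✗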